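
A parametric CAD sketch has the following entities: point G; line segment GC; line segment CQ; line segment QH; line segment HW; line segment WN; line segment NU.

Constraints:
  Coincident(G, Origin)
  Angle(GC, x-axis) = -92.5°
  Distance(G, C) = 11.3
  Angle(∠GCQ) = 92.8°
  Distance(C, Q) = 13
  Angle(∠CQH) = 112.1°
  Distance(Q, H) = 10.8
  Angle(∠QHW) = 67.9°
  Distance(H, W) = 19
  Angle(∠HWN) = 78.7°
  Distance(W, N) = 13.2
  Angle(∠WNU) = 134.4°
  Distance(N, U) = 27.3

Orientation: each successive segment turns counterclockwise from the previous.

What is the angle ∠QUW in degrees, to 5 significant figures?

11.909°

∠HWN = 78.7° gives WN at -84.000° from the x-axis; with |WN| = 13.2, N = (-0.11731, -14.274). ∠WNU = 134.4° gives NU at -38.400° from the x-axis; with |NU| = 27.3, U = (21.278, -31.232). Then cos ∠QUW = UQ·UW / (|UQ||UW|), giving 11.909°.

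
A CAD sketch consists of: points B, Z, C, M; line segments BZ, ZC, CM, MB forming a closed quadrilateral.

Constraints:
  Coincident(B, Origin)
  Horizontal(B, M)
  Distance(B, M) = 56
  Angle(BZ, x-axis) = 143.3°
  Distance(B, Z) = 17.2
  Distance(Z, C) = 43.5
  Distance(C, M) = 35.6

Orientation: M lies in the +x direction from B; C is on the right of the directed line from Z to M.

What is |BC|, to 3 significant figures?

26.4

Checks: B = (0.00, 0.00) ✓; |ZC| = 43.50 ✓; |CM| = 35.60 ✓.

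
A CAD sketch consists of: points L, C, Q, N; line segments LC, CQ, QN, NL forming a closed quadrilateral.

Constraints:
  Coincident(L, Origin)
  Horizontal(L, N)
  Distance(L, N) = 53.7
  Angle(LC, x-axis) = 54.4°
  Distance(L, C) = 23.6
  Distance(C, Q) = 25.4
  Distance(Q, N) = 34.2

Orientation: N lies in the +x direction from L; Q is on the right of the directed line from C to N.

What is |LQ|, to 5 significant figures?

20.666

L is at the origin; LN is horizontal with |LN| = 53.7 and N in +x, so N = (53.7, 0). LC runs at 54.4° with |LC| = 23.6, so C = (13.738, 19.189). Q is determined by |CQ| = 25.4 and |QN| = 34.2 together: it lies at the intersection of circle(C, 25.4) and circle(N, 34.2). With |CN| = 44.330, the foot of the radical line on CN is 16.250 from C and the perpendicular offset is √(25.4² − 16.250²) = 19.522. Taking the right-of-CN solution: Q = (19.936, -5.4431).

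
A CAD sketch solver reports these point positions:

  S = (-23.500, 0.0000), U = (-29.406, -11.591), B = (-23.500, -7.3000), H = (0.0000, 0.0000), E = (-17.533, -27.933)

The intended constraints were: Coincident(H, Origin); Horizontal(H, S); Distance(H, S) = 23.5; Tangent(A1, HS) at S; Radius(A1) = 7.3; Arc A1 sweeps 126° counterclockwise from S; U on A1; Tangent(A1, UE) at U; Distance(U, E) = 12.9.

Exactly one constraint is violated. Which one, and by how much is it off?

Distance(U, E) = 12.9 — off by 7.30.

H = (0.00, 0.00) ✓; H.y = 0.00, S.y = 0.00 ✓; |HS| = 23.50 ✓; ∠(BS, SH) = 90.00° ✓; |BS| = 7.300 ✓; bearing(B→U) − bearing(B→S) = 126.0° ✓; |BU| = 7.300 ✓; ∠(BU, UE) = 90.00° ✓; |UE| = 20.20 ✗.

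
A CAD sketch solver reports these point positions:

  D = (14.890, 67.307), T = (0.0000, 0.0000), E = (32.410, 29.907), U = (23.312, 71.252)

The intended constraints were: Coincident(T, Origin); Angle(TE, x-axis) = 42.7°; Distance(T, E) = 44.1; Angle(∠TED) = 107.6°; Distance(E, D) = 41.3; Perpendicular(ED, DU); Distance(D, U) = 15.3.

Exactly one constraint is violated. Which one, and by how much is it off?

Distance(D, U) = 15.3 — off by 6.00.

T = (0.00, 0.00) ✓; TE at 42.70° ✓; |TE| = 44.10 ✓; ∠TED = 107.6° ✓; |ED| = 41.30 ✓; ∠(ED, DU) = 90.00° ✓; |DU| = 9.300 ✗.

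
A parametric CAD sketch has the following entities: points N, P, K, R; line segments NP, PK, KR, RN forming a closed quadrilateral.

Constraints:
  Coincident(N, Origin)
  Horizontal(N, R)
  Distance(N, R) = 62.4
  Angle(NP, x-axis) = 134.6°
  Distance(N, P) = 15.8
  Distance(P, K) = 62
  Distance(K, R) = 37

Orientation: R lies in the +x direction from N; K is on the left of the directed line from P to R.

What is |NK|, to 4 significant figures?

57.54

N is at the origin; N and R share the same y with |NR| = 62.4 and R in +x, so R = (62.4, 0). NP runs at 134.6° with |NP| = 15.8, so P = (-11.09, 11.25). K is determined by |PK| = 62.0 and |KR| = 37.0 together: it lies at the intersection of circle(P, 62.0) and circle(R, 37.0). With |PR| = 74.35, the foot of the radical line on PR is 53.82 from P and the perpendicular offset is √(62.0² − 53.82²) = 30.78. Taking the left-of-PR solution: K = (46.76, 33.53).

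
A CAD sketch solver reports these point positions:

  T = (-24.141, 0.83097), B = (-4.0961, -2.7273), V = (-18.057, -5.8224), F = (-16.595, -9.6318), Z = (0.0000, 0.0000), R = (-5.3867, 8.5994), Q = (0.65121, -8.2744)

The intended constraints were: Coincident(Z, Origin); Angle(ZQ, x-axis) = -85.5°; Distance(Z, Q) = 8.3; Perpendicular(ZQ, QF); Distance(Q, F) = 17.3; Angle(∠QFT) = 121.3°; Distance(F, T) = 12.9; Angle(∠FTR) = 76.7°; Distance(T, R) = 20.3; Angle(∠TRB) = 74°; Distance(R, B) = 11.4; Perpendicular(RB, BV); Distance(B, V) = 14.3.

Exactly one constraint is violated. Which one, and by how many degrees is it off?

Perpendicular(RB, BV) — off by 6.00°.

Z = (0.00, 0.00) ✓; ZQ at -85.50° ✓; |ZQ| = 8.300 ✓; ∠(ZQ, QF) = 90.00° ✓; |QF| = 17.30 ✓; ∠QFT = 121.3° ✓; |FT| = 12.90 ✓; ∠FTR = 76.70° ✓; |TR| = 20.30 ✓; ∠TRB = 74.00° ✓; |RB| = 11.40 ✓; ∠(RB, BV) = 84.00° ✗; |BV| = 14.30 ✓.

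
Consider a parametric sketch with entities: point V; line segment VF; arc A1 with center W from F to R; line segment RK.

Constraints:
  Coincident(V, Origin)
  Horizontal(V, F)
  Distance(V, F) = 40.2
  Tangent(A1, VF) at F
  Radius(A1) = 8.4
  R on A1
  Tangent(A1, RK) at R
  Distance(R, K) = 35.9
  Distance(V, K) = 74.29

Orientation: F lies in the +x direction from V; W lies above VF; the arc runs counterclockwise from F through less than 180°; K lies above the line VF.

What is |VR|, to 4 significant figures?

47.68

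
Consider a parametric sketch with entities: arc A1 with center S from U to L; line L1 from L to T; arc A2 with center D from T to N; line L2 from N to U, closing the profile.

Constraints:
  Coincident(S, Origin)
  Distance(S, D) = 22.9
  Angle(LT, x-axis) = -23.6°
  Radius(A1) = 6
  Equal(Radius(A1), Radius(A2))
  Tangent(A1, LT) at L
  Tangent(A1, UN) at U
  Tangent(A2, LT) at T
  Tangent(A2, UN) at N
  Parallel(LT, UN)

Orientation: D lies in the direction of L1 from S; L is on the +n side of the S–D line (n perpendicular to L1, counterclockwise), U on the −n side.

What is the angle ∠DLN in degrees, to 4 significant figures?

12.97°

The slot axis is L1's direction at -23.6°, so u = (cos -23.6°, sin -23.6°) = (0.9164, -0.4003) and n = (−sin -23.6°, cos -23.6°) = (0.4003, 0.9164). S is at the origin and D lies 22.9 along u from S, so D = 22.9·u = (20.98, -9.168). Tangency of A1 to both parallel lines with radius 6.0 puts L and U at S ± 6.0·n: L = (2.402, 5.498), U = (-2.402, -5.498). Equal radii place T and N the same way about D: T = D + 6.0·n = (23.39, -3.670), N = D − 6.0·n = (18.58, -14.67). Then cos ∠DLN = LD·LN / (|LD||LN|), giving 12.97°.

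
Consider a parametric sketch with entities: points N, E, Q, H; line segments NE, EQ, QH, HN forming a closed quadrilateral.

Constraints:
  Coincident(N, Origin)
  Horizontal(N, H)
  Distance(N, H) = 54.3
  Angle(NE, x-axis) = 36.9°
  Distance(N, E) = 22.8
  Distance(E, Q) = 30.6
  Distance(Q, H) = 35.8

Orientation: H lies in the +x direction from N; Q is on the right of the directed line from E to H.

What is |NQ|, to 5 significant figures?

28.026

Checks: |EQ| = 30.60 ✓; |QH| = 35.80 ✓.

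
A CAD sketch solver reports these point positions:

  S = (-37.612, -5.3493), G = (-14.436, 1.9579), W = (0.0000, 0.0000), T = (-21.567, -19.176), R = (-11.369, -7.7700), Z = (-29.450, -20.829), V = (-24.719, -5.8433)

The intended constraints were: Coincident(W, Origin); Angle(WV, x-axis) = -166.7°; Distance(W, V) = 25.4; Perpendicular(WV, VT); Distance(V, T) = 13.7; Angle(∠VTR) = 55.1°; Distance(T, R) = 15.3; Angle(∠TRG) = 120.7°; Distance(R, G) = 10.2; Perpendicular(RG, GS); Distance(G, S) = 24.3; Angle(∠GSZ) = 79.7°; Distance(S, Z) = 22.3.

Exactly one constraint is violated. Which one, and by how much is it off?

Distance(S, Z) = 22.3 — off by 4.80.

W = (0.00, 0.00) ✓; WV at -166.7° ✓; |WV| = 25.40 ✓; ∠(WV, VT) = 90.00° ✓; |VT| = 13.70 ✓; ∠VTR = 55.10° ✓; |TR| = 15.30 ✓; ∠TRG = 120.7° ✓; |RG| = 10.20 ✓; ∠(RG, GS) = 90.00° ✓; |GS| = 24.30 ✓; ∠GSZ = 79.70° ✓; |SZ| = 17.50 ✗.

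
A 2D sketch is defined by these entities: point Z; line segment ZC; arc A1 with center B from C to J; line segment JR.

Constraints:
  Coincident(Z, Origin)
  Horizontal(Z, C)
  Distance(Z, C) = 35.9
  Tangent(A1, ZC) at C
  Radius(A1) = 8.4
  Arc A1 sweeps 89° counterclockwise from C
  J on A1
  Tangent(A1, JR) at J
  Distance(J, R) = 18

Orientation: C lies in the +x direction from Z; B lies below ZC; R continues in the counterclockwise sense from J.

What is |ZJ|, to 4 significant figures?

28.71

Z is at the origin; Z and C share the same y with |ZC| = 35.9 and C on the +x side, so C = (35.90, 0.000). A1 meets ZC tangentially, so BC is at right angles to ZC, so B = C + (0, -8.4) = (35.90, -8.400). On A1, C sits at bearing 90° from B; an 89° counterclockwise sweep puts J at bearing 179°, so J = B + 8.4·(cos 179°, sin 179°) = (27.50, -8.253). Then |ZJ| = |J − Z| = 28.71.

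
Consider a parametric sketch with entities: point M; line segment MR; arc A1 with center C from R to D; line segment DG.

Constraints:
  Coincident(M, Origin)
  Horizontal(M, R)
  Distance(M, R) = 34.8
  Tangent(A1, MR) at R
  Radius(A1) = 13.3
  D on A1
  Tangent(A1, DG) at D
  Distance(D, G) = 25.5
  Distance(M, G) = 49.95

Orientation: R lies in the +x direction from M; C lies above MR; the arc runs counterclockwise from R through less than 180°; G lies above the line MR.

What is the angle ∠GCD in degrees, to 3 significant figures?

62.5°

M is at the origin; M and R share the same y with |MR| = 34.8 and R on the +x side, so R = (34.8, 0.00). A1 meets MR tangentially, so CR is at right angles to MR, so C = R + (0, 13.3) = (34.8, 13.3). Since CD ⟂ DG (tangency), |CG| = √(13.3² + 25.5²) = 28.8 regardless of where D sits on A1. So G lies on both circle(M, 49.95) and circle(C, 28.8); the above-MR intersection is G = (28.1, 41.3). D is the foot of the tangent from G: D = (44.8, 22.0).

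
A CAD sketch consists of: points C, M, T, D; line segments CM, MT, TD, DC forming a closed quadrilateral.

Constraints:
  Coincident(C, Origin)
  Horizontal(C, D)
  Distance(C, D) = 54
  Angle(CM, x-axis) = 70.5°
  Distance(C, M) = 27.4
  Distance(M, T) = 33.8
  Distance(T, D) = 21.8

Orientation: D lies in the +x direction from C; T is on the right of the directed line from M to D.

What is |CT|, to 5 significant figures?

32.250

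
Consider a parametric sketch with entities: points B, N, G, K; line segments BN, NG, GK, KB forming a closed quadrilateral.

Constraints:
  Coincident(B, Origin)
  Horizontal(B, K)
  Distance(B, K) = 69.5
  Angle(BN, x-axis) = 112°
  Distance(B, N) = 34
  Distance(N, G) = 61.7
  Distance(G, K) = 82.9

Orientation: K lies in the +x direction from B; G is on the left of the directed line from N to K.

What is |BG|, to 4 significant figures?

80.61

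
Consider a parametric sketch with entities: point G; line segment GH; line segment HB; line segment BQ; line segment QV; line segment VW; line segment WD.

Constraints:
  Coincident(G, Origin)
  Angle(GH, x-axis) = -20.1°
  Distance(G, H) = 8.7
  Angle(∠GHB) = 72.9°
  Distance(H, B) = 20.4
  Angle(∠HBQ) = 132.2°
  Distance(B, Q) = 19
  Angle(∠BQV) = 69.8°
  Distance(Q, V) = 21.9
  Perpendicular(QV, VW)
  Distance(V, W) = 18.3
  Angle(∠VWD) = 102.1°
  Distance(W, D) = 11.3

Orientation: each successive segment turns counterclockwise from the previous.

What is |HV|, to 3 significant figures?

25.7

G is at the origin; GH runs at -20.1° with length 8.7, so H = (8.17, -2.99). ∠GHB = 72.9° gives HB at 87.0° from the x-axis; with |HB| = 20.4, B = (9.24, 17.4). ∠HBQ = 132.2° gives BQ at 135° from the x-axis; with |BQ| = 19.0, Q = (-4.15, 30.9). ∠BQV = 69.8° gives QV at -115° from the x-axis; with |QV| = 21.9, V = (-13.4, 11.0). Then |HV| = |V − H| = 25.7.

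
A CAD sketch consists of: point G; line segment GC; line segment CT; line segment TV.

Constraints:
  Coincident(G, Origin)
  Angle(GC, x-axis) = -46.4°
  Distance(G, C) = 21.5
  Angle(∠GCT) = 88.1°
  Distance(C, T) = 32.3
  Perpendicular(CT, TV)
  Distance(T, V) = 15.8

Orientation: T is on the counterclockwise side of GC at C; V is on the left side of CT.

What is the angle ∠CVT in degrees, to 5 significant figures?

63.934°

G is at the origin; GC runs at -46.4° with length 21.5, so C = 21.5·(cos -46.4°, sin -46.4°) = (14.827, -15.570). ∠GCT = 88.1°, so CT runs at -46.4° + (180° − 88.1°) = 45.500° from the x-axis; with |CT| = 32.3, T = C + 32.3·(cos 45.500°, sin 45.500°) = (37.466, 7.4683). CT is perpendicular to TV; with |TV| = 15.8 on the left of CT, V = T + 15.8·(-0.71325, 0.70091) = (26.197, 18.543). Then cos ∠CVT = VC·VT / (|VC||VT|), giving 63.934°.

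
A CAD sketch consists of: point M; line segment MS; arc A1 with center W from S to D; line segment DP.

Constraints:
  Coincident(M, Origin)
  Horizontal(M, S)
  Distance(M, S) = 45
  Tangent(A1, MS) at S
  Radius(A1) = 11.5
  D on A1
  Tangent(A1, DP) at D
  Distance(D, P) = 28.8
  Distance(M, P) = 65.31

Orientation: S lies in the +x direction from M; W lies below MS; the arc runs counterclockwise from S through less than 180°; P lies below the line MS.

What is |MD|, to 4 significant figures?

39.20

Checks: |MS| = 45.00 ✓; |WD| = 11.50 ✓; ∠(WD, DP) = 90.00° ✓; |DP| = 28.80 ✓; |MP| = 65.31 ✓.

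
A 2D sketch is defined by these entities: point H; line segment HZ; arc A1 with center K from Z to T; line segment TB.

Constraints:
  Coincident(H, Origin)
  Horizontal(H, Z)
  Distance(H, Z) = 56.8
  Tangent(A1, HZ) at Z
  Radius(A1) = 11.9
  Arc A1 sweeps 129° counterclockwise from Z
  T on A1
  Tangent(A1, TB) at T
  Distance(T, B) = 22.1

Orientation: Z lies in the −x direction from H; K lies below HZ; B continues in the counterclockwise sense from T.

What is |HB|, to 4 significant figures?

63.68

H is at the origin; HZ is horizontal with |HZ| = 56.8 and Z on the −x side, so Z = (-56.80, 0.000). The tangent condition forces KZ to be normal to HZ, so K = Z + (0, -11.9) = (-56.80, -11.90). On A1, Z sits at bearing 90° from K; a 129° counterclockwise sweep puts T at bearing 219°, so T = K + 11.9·(cos 219°, sin 219°) = (-66.05, -19.39). A1 meets TB tangentially, so KT is at right angles to TB, so TB runs along (−sin 219°, cos 219°); with |TB| = 22.1, B = (-52.14, -36.56). Then |HB| = |B − H| = 63.68.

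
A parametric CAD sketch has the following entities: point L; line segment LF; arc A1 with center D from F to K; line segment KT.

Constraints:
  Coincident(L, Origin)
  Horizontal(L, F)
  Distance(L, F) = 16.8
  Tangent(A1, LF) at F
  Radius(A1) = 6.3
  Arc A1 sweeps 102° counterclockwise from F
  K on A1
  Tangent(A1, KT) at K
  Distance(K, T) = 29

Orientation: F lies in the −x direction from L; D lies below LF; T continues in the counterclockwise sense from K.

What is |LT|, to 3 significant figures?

39.8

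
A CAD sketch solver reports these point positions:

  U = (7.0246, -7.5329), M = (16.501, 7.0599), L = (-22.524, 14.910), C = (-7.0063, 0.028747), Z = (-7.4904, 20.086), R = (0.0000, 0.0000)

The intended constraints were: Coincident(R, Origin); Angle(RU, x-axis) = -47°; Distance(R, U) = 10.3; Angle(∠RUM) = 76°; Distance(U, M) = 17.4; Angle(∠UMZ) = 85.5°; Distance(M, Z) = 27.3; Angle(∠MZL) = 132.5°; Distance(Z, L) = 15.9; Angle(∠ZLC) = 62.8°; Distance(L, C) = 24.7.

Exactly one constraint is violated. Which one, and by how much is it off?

Distance(L, C) = 24.7 — off by 3.20.

R = (0.00, 0.00) ✓; RU at -47.00° ✓; |RU| = 10.30 ✓; ∠RUM = 76.00° ✓; |UM| = 17.40 ✓; ∠UMZ = 85.50° ✓; |MZ| = 27.30 ✓; ∠MZL = 132.5° ✓; |ZL| = 15.90 ✓; ∠ZLC = 62.80° ✓; |LC| = 21.50 ✗.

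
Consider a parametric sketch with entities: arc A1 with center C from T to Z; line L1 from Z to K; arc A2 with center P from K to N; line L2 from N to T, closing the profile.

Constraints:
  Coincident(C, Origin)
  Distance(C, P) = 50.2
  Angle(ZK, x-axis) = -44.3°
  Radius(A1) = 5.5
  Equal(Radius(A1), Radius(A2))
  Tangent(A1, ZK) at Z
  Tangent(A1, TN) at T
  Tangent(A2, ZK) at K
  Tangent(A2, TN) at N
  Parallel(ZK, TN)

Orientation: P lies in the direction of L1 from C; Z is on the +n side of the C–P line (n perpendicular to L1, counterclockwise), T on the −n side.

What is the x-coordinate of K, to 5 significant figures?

39.769

The slot axis is L1's direction at -44.3°, so u = (cos -44.3°, sin -44.3°) = (0.71569, -0.69842) and n = (−sin -44.3°, cos -44.3°) = (0.69842, 0.71569). C is at the origin and P lies 50.2 along u from C, so P = 50.2·u = (35.928, -35.060). Tangency of A1 to both parallel lines with radius 5.5 puts Z and T at C ± 5.5·n: Z = (3.8413, 3.9363), T = (-3.8413, -3.9363). Equal radii place K and N the same way about P: K = P + 5.5·n = (39.769, -31.124), N = P − 5.5·n = (32.086, -38.997). So K.x = 39.769.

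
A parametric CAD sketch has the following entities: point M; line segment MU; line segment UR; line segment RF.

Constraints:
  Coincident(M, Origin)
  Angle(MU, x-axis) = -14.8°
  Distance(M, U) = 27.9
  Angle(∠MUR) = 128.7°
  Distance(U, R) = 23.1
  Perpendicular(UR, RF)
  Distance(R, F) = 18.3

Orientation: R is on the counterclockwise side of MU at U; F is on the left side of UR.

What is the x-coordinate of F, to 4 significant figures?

34.66

M is at the origin; MU runs at -14.8° with length 27.9, so U = 27.9·(cos -14.8°, sin -14.8°) = (26.97, -7.127). ∠MUR = 128.7°, so UR runs at -14.8° + (180° − 128.7°) = 36.50° from the x-axis; with |UR| = 23.1, R = U + 23.1·(cos 36.50°, sin 36.50°) = (45.54, 6.613). UR ⟂ RF; with |RF| = 18.3 on the left of UR, F = R + 18.3·(-0.5948, 0.8039) = (34.66, 21.32). So F.x = 34.66.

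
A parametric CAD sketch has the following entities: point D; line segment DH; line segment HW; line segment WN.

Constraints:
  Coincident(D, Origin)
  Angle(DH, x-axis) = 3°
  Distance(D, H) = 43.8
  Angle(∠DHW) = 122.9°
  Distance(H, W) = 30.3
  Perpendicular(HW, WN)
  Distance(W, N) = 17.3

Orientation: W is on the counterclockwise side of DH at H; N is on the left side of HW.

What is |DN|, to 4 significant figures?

57.49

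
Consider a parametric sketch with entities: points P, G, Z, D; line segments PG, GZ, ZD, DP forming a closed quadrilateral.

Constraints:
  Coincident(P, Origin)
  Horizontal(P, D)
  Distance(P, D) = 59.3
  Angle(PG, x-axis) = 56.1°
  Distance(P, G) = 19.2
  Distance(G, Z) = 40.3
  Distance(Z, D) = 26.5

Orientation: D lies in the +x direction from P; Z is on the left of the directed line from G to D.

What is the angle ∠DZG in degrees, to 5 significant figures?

97.769°

Checks: |GZ| = 40.30 ✓; |ZD| = 26.50 ✓.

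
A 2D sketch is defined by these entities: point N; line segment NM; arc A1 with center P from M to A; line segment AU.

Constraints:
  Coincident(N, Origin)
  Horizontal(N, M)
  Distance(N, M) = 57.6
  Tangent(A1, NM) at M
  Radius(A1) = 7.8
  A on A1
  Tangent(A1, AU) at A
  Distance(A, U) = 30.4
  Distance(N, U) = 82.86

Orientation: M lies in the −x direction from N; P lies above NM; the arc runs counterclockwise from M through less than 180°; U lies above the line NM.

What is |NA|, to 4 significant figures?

54.36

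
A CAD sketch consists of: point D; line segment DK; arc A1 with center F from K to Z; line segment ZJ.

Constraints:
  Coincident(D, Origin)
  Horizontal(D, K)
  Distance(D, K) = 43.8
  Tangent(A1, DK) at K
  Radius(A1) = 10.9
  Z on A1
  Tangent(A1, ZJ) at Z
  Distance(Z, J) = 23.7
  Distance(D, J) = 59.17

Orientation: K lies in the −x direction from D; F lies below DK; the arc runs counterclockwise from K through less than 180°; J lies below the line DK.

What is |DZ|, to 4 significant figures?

56.00

D is at the origin; DK is horizontal with |DK| = 43.8 and K on the −x side, so K = (-43.80, 0.000). A1 meets DK tangentially, so FK is at right angles to DK, so F = K + (0, -10.9) = (-43.80, -10.90). Since FZ ⟂ ZJ (tangency), |FJ| = √(10.9² + 23.7²) = 26.09 regardless of where Z sits on A1. So J lies on both circle(D, 59.17) and circle(F, 26.09); the below-DK intersection is J = (-46.28, -36.87). Z is the foot of the tangent from J: Z = (-54.09, -14.49).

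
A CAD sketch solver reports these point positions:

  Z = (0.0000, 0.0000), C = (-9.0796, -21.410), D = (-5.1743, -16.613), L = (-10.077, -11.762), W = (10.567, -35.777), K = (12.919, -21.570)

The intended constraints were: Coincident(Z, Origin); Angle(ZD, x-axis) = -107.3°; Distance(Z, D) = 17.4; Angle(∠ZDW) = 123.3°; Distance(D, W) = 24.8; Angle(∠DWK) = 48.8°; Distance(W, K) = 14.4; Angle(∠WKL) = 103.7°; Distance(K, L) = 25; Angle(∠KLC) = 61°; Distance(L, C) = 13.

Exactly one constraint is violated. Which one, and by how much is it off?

Distance(L, C) = 13 — off by 3.30.

Z = (0.00, 0.00) ✓; ZD at -107.3° ✓; |ZD| = 17.40 ✓; ∠ZDW = 123.3° ✓; |DW| = 24.80 ✓; ∠DWK = 48.80° ✓; |WK| = 14.40 ✓; ∠WKL = 103.7° ✓; |KL| = 25.00 ✓; ∠KLC = 61.00° ✓; |LC| = 9.699 ✗.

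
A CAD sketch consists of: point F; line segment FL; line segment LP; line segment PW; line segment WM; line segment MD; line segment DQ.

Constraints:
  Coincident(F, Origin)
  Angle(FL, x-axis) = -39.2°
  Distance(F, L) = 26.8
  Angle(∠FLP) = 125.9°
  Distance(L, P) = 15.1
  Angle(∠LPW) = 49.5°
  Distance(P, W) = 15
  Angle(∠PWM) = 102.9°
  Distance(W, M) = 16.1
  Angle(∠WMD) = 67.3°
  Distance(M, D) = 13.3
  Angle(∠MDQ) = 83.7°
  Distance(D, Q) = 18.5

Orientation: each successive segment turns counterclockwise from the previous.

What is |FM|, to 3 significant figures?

19.0

F is at the origin; FL runs at -39.2° with length 26.8, so L = (20.8, -16.9). ∠FLP = 125.9° gives LP at 14.9° from the x-axis; with |LP| = 15.1, P = (35.4, -13.1). ∠LPW = 49.5° gives PW at 145° from the x-axis; with |PW| = 15.0, W = (23.0, -4.54). ∠PWM = 102.9° gives WM at -138° from the x-axis; with |WM| = 16.1, M = (11.1, -15.4). Then |FM| = |M − F| = 19.0.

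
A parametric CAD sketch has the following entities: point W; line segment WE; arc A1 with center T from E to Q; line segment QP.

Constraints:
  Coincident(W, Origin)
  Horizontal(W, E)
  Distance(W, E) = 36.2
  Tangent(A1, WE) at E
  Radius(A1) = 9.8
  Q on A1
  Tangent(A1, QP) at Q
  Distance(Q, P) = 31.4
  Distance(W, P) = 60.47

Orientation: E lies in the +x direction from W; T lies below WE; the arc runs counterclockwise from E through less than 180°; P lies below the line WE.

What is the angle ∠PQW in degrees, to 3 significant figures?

148°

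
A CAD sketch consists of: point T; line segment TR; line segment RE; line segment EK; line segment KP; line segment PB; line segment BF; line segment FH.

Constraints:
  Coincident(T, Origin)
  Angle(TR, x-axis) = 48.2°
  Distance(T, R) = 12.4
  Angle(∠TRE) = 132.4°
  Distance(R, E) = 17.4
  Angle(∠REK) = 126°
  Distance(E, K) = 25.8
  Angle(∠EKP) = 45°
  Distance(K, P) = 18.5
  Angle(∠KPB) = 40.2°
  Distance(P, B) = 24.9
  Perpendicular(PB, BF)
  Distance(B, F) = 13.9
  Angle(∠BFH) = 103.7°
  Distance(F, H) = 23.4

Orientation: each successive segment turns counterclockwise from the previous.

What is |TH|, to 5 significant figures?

42.280

T is at the origin; TR runs at 48.2° with length 12.4, so R = (8.2650, 9.2439). ∠TRE = 132.4° gives RE at 95.800° from the x-axis; with |RE| = 17.4, E = (6.5066, 26.555). ∠REK = 126.0° gives EK at 149.80° from the x-axis; with |EK| = 25.8, K = (-15.792, 39.533). ∠EKP = 45.0° gives KP at -75.200° from the x-axis; with |KP| = 18.5, P = (-11.066, 21.647). ∠KPB = 40.2° gives PB at 64.600° from the x-axis; with |PB| = 24.9, B = (-0.38544, 44.140). The perpendicularity gives BF at right angles to PB, so BF runs at 154.60°; with |BF| = 13.9, F = (-12.942, 50.102). ∠BFH = 103.7° gives FH at -129.10° from the x-axis; with |FH| = 23.4, H = (-27.700, 31.942). Then |TH| = |H − T| = 42.280.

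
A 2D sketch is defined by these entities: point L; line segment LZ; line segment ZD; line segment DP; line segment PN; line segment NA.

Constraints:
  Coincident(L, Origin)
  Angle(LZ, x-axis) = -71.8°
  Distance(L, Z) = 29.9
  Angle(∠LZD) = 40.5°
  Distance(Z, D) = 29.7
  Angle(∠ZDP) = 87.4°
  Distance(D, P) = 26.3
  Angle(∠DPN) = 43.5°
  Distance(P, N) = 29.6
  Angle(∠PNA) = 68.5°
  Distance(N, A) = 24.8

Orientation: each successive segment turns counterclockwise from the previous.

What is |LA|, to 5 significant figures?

25.692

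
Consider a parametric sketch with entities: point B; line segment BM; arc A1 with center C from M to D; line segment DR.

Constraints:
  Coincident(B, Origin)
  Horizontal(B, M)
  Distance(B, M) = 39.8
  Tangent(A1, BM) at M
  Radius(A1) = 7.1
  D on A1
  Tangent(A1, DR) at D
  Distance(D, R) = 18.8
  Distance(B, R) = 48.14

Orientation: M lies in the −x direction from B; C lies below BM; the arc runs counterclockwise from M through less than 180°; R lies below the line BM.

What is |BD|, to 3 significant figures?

47.4

B is at the origin; BM is horizontal with |BM| = 39.8 and M on the −x side, so M = (-39.8, 0.00). The tangent condition forces CM to be normal to BM, so C = M + (0, -7.1) = (-39.8, -7.10). Since CD ⟂ DR (tangency), |CR| = √(7.1² + 18.8²) = 20.1 regardless of where D sits on A1. So R lies on both circle(B, 48.14) and circle(C, 20.1); the below-BM intersection is R = (-39.7, -27.2). D is the foot of the tangent from R: D = (-46.4, -9.63).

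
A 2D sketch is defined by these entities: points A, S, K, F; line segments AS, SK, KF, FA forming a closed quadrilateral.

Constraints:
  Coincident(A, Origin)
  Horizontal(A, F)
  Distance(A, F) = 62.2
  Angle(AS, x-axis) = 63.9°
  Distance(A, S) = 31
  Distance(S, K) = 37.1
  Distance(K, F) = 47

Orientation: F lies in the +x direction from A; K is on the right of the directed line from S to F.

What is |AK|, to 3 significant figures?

18.5

A is at the origin; AF is horizontal with |AF| = 62.2 and F in +x, so F = (62.2, 0). AS runs at 63.9° with |AS| = 31.0, so S = (13.6, 27.8). K is determined by |SK| = 37.1 and |KF| = 47.0 together: it lies at the intersection of circle(S, 37.1) and circle(F, 47.0). With |SF| = 56.0, the foot of the radical line on SF is 20.6 from S and the perpendicular offset is √(37.1² − 20.6²) = 30.9. Taking the right-of-SF solution: K = (16.1, -9.18).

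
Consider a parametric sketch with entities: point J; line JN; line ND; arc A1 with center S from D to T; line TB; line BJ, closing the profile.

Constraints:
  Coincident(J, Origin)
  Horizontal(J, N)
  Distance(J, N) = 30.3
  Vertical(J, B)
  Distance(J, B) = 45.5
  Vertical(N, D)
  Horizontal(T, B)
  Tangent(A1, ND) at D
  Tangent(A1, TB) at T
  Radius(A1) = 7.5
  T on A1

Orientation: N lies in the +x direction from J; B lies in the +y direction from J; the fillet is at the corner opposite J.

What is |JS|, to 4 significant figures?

44.32

J is at the origin; J and N share the same y with |JN| = 30.3 and N on the +x side, so N = (30.30, 0.000). JB is vertical with |JB| = 45.5 and B on the +y side, so B = (0.000, 45.50). The virtual corner opposite J is at (30.30, 45.50). Since A1 is tangent to ND there, SD ⟂ ND and the tangent condition forces ST to be normal to TB, with radius 7.5, so the center S sits 7.5 in from both sides at S = (22.80, 38.00). Then |JS| = |S − J| = 44.32.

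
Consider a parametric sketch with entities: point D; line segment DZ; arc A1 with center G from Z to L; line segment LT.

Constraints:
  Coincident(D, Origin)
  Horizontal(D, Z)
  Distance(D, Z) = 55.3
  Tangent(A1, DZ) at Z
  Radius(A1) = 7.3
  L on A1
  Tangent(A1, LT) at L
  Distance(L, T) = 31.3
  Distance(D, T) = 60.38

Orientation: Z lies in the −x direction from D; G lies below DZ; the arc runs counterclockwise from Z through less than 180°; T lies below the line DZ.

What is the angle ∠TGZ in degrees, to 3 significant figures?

164°

D is at the origin; DZ is horizontal with |DZ| = 55.3 and Z on the −x side, so Z = (-55.3, 0.00). Since A1 is tangent to DZ there, GZ ⟂ DZ, so G = Z + (0, -7.3) = (-55.3, -7.30). Since GL ⟂ LT (tangency), |GT| = √(7.3² + 31.3²) = 32.1 regardless of where L sits on A1. So T lies on both circle(D, 60.38) and circle(G, 32.1); the below-DZ intersection is T = (-46.7, -38.3). L is the foot of the tangent from T: L = (-61.7, -10.8).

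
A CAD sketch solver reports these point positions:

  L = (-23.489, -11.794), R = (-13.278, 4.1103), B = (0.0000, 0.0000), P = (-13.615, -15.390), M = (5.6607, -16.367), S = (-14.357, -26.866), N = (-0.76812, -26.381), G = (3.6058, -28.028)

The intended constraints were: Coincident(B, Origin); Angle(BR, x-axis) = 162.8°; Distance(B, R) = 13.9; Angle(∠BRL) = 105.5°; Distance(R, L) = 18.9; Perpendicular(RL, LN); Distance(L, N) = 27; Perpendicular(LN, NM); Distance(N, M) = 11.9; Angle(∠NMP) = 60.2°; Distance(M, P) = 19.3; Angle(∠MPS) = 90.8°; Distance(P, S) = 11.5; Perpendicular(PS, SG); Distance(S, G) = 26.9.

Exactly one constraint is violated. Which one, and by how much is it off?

Distance(S, G) = 26.9 — off by 8.90.

B = (0.00, 0.00) ✓; BR at 162.8° ✓; |BR| = 13.90 ✓; ∠BRL = 105.5° ✓; |RL| = 18.90 ✓; ∠(RL, LN) = 90.00° ✓; |LN| = 27.00 ✓; ∠(LN, NM) = 90.00° ✓; |NM| = 11.90 ✓; ∠NMP = 60.20° ✓; |MP| = 19.30 ✓; ∠MPS = 90.80° ✓; |PS| = 11.50 ✓; ∠(PS, SG) = 90.00° ✓; |SG| = 18.00 ✗.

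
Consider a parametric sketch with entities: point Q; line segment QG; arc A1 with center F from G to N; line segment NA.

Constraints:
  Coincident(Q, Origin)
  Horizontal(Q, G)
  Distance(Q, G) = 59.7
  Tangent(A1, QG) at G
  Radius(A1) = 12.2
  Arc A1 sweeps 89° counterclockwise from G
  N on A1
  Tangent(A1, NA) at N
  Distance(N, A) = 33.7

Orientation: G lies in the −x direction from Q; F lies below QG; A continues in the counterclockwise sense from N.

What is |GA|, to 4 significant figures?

47.44

On A1, G sits at bearing 90° from F; an 89° counterclockwise sweep puts N at bearing 179°, so N = F + 12.2·(cos 179°, sin 179°) = (-71.90, -11.99). The tangent condition forces FN to be normal to NA, so NA runs along (−sin 179°, cos 179°); with |NA| = 33.7, A = (-72.49, -45.68). Then |GA| = |A − G| = 47.44.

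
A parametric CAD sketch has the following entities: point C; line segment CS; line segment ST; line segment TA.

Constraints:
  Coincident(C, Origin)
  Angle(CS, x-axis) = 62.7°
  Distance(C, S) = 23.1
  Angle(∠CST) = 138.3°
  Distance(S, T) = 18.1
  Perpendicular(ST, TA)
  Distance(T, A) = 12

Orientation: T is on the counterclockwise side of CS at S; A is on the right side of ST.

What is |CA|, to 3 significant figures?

44.7

C is at the origin; CS runs at 62.7° with length 23.1, so S = 23.1·(cos 62.7°, sin 62.7°) = (10.6, 20.5). ∠CST = 138.3°, so ST runs at 62.7° + (180° − 138.3°) = 104° from the x-axis; with |ST| = 18.1, T = S + 18.1·(cos 104°, sin 104°) = (6.09, 38.1). ST is perpendicular to TA; with |TA| = 12.0 on the right of ST, A = T + 12.0·(0.969, 0.249) = (17.7, 41.0). Then |CA| = |A − C| = 44.7.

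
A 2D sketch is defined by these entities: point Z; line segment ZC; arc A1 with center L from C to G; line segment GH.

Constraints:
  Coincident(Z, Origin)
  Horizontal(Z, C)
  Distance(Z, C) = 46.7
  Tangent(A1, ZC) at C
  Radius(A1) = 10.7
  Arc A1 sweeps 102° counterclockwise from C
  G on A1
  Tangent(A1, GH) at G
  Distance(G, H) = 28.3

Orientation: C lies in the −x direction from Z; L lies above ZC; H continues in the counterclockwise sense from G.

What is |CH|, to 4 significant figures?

40.86

On A1, C sits at bearing -90° from L; a 102° counterclockwise sweep puts G at bearing 12°, so G = L + 10.7·(cos 12°, sin 12°) = (-36.23, 12.92). A1 meets GH tangentially, so LG is at right angles to GH, so GH runs along (−sin 12°, cos 12°); with |GH| = 28.3, H = (-42.12, 40.61). Then |CH| = |H − C| = 40.86.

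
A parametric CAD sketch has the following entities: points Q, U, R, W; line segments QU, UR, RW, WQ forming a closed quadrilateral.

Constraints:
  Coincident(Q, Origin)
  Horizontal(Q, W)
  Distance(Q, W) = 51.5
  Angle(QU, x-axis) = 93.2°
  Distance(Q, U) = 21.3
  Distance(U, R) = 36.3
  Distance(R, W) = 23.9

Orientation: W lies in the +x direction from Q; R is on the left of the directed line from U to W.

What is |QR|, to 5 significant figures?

38.879

Q is at the origin; QW is horizontal with |QW| = 51.5 and W in +x, so W = (51.5, 0). QU runs at 93.2° with |QU| = 21.3, so U = (-1.1890, 21.267). R is determined by |UR| = 36.3 and |RW| = 23.9 together: it lies at the intersection of circle(U, 36.3) and circle(W, 23.9). With |UW| = 56.819, the foot of the radical line on UW is 34.978 from U and the perpendicular offset is √(36.3² − 34.978²) = 9.7055. Taking the left-of-UW solution: R = (34.880, 17.175).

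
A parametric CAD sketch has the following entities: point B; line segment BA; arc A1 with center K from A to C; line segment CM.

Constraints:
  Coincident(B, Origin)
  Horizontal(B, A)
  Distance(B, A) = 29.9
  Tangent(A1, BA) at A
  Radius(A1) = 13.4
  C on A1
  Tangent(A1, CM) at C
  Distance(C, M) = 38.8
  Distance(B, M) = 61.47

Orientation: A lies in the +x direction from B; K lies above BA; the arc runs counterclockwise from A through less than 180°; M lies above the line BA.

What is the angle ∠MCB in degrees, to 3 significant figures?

92.3°

B is at the origin; BA is horizontal with |BA| = 29.9 and A on the +x side, so A = (29.9, 0.00). Tangency of A1 to BA means the radius KA is perpendicular to BA, so K = A + (0, 13.4) = (29.9, 13.4). Since KC ⟂ CM (tangency), |KM| = √(13.4² + 38.8²) = 41.0 regardless of where C sits on A1. So M lies on both circle(B, 61.47) and circle(K, 41.0); the above-BA intersection is M = (28.6, 54.4). C is the foot of the tangent from M: C = (42.4, 18.2).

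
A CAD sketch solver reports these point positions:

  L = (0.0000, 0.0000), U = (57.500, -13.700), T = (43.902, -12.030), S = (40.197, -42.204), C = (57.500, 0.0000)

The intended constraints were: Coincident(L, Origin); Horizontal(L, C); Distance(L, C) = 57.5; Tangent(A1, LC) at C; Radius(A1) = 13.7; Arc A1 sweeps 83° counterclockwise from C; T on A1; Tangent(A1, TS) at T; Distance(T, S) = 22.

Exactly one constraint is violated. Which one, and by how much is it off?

Distance(T, S) = 22 — off by 8.40.

L = (0.00, 0.00) ✓; L.y = 0.00, C.y = 0.00 ✓; |LC| = 57.50 ✓; ∠(UC, CL) = 90.00° ✓; |UC| = 13.70 ✓; bearing(U→T) − bearing(U→C) = 83.00° ✓; |UT| = 13.70 ✓; ∠(UT, TS) = 90.00° ✓; |TS| = 30.40 ✗.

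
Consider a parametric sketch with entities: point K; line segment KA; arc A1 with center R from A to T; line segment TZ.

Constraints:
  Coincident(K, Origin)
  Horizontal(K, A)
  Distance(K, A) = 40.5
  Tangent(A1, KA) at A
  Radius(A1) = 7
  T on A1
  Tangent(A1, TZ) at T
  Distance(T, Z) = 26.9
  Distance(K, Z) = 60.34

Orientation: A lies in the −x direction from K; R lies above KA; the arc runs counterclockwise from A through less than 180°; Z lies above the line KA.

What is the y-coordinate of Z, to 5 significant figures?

32.904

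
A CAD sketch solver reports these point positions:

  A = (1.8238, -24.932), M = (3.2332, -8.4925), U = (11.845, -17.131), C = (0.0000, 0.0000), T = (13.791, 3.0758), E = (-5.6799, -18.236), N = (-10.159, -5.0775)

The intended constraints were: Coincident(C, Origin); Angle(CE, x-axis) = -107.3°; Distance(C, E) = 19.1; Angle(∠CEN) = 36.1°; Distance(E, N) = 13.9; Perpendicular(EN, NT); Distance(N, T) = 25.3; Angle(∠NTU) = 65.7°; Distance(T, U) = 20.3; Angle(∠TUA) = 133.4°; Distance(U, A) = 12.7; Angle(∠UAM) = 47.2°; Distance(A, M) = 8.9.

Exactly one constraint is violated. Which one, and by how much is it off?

Distance(A, M) = 8.9 — off by 7.60.

C = (0.00, 0.00) ✓; CE at -107.3° ✓; |CE| = 19.10 ✓; ∠CEN = 36.10° ✓; |EN| = 13.90 ✓; ∠(EN, NT) = 90.00° ✓; |NT| = 25.30 ✓; ∠NTU = 65.70° ✓; |TU| = 20.30 ✓; ∠TUA = 133.4° ✓; |UA| = 12.70 ✓; ∠UAM = 47.20° ✓; |AM| = 16.50 ✗.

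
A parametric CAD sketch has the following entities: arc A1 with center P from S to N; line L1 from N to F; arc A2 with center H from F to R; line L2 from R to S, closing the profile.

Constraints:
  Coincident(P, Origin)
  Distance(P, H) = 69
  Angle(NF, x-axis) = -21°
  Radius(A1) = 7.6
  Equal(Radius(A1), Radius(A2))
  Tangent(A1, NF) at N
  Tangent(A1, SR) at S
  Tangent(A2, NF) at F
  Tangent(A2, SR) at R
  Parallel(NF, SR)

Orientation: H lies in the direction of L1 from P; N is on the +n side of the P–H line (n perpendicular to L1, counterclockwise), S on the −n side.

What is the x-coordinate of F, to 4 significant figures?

67.14

Tangency of A1 to both parallel lines with radius 7.6 puts N and S at P ± 7.6·n: N = (2.724, 7.095), S = (-2.724, -7.095). Equal radii place F and R the same way about H: F = H + 7.6·n = (67.14, -17.63), R = H − 7.6·n = (61.69, -31.82). So F.x = 67.14.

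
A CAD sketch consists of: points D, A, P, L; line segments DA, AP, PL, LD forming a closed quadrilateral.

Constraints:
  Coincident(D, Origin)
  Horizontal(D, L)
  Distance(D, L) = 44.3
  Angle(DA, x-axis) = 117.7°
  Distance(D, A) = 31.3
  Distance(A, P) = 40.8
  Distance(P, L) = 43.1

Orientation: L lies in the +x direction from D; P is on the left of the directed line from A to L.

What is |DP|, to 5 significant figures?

45.756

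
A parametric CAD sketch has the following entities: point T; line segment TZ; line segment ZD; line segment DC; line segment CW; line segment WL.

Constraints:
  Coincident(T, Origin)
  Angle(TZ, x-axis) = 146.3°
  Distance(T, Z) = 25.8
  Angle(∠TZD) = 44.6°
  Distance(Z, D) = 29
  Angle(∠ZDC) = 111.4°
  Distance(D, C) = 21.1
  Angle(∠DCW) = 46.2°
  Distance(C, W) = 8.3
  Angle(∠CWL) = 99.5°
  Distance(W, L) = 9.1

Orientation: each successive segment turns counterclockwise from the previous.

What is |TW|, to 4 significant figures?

10.78

∠ZDC = 111.4° gives DC at -9.700° from the x-axis; with |DC| = 21.1, C = (5.215, -17.64). ∠DCW = 46.2° gives CW at 124.1° from the x-axis; with |CW| = 8.3, W = (0.5615, -10.76). Then |TW| = |W − T| = 10.78.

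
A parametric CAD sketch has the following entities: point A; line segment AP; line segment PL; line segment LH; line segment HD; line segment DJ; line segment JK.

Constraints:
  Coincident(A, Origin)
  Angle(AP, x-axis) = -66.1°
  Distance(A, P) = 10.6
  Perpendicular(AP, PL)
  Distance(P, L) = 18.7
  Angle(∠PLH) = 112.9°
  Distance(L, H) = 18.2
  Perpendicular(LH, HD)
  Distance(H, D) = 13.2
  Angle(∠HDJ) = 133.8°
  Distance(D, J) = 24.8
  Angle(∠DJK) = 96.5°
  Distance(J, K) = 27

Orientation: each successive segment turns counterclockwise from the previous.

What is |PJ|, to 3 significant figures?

15.2

LH ⟂ HD, so HD runs at -179°; with |HD| = 13.2, D = (7.88, 15.9). ∠HDJ = 133.8° gives DJ at -133° from the x-axis; with |DJ| = 24.8, J = (-8.97, -2.34). Then |PJ| = |J − P| = 15.2.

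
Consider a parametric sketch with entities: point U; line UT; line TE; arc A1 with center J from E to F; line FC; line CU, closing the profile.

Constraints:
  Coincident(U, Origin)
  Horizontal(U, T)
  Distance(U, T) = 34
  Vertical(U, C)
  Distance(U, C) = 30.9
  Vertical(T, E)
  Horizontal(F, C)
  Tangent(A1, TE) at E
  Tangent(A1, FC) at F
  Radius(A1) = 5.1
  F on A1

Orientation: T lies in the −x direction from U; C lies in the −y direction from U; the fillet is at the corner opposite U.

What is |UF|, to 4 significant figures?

42.31

U is at the origin; UT is horizontal with |UT| = 34.0 and T on the −x side, so T = (-34.00, 0.000). U and C share the same x with |UC| = 30.9 and C on the −y side, so C = (0.000, -30.90). The virtual corner opposite U is at (-34.00, -30.90). Since A1 is tangent to TE there, JE ⟂ TE and the tangent condition forces JF to be normal to FC, with radius 5.1, so the center J sits 5.1 in from both sides at J = (-28.90, -25.80). That places the tangent points at E = (-34.00, -25.80) on TE and F = (-28.90, -30.90) on FC. Then |UF| = |F − U| = 42.31.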